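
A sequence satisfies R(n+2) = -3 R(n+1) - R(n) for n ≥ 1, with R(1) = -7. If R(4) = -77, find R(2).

-7

Let R(2) = x.
R(3) = 7 - 3x
R(4) = -21 + 8x
So -21 + 8x = -77, giving x = -7.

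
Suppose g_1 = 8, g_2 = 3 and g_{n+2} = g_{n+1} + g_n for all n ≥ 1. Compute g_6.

g_3 = 3 + 8 = 11
g_4 = 11 + 3 = 14
g_5 = 14 + 11 = 25
g_6 = 25 + 14 = 39

39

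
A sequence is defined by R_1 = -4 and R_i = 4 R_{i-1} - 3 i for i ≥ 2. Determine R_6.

R_2 = 4*(-4) - 6 = -22
R_3 = 4*(-22) - 9 = -97
R_4 = 4*(-97) - 12 = -400
R_5 = 4*(-400) - 15 = -1615
R_6 = 4*(-1615) - 18 = -6478

-6478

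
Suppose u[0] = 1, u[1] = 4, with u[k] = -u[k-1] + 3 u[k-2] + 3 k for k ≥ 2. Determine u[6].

-1

u[2] = -4 + 3(1) + 6 = 5
u[3] = -5 + 3(4) + 9 = 16
u[4] = -16 + 3(5) + 12 = 11
u[5] = -11 + 3(16) + 15 = 52
u[6] = -52 + 3(11) + 18 = -1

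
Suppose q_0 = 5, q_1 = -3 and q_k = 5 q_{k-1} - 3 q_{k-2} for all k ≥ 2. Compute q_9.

q_2 = 5(-3) - 3(5) = -30
q_3 = 5(-30) - 3(-3) = -141
q_4 = 5(-141) - 3(-30) = -615
q_5 = 5(-615) - 3(-141) = -2652
q_6 = 5(-2652) - 3(-615) = -11415
q_7 = 5(-11415) - 3(-2652) = -49119
q_8 = 5(-49119) - 3(-11415) = -211350
q_9 = 5(-211350) - 3(-49119) = -909393

-909393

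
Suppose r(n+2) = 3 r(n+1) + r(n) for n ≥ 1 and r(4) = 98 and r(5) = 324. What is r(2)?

Rearranging, r(n-2) = r(n) - 3 r(n-1).
r(3) = 324 - 3·98 = 30
r(2) = 98 - 3·30 = 8

8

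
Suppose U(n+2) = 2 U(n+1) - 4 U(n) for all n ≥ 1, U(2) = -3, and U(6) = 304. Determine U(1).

Let U(1) = v.
U(3) = -6 - 4v
U(4) = -8v
U(5) = 24
U(6) = 48 + 32v
So 48 + 32v = 304, giving v = 8.

8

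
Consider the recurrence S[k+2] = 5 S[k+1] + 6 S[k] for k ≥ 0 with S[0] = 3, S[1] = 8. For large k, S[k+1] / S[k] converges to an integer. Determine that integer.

The characteristic equation is r^2 - 5r - 6 = 0, which factors as (r - 6)(r + 1) = 0.
So the roots are 6 and -1. Since |6| > |-1| and the coefficient of 6^k is non-zero, the ratio tends to 6.

6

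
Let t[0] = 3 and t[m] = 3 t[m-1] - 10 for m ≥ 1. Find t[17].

-258280321

The fixed point is -10/(1 - 3) = 5, so t[m] - 5 = 3(t[m-1] - 5).
Hence t[m] = -2·3^m + 5.
t[17] = -2·3^{17} + 5 = -2·129140163 + 5 = -258280321.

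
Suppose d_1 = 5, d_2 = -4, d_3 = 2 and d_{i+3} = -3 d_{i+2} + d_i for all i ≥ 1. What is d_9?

d_4 = -3·2 + 5 = -1
d_5 = -3·(-1) + (-4) = -1
d_6 = -3·(-1) + 2 = 5
d_7 = -3·5 + (-1) = -16
d_8 = -3·(-16) + (-1) = 47
d_9 = -3·47 + 5 = -136

-136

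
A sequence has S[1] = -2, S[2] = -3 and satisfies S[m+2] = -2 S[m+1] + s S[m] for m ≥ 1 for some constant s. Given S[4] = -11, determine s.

S[3] = 6 - 2s
S[4] = -12 + s
So -12 + s = -11, giving s = 1.

1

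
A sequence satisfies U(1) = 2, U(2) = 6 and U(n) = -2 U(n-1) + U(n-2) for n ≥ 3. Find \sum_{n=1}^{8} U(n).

U(3) = -2·6 + 2 = -10
U(4) = -2·(-10) + 6 = 26
U(5) = -2·26 + (-10) = -62
U(6) = -2·(-62) + 26 = 150
U(7) = -2·150 + (-62) = -362
U(8) = -2·(-362) + 150 = 874
Sum = 2 + 6 + (-10) + 26 + (-62) + 150 + (-362) + 874 = 624

624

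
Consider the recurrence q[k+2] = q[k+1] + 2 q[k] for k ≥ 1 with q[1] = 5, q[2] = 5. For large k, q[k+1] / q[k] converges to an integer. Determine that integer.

The characteristic equation is r^2 - r - 2 = 0, which factors as (r - 2)(r + 1) = 0.
So the roots are 2 and -1. Since |2| > |-1| and the coefficient of 2^k is non-zero, the ratio tends to 2.

2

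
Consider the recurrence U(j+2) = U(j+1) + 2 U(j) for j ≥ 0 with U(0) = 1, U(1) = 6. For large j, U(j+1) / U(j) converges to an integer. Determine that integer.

2

The characteristic equation is r^2 - r - 2 = 0, which factors as (r - 2)(r + 1) = 0.
So the roots are 2 and -1. Since |2| > |-1| and the coefficient of 2^j is non-zero, the ratio tends to 2.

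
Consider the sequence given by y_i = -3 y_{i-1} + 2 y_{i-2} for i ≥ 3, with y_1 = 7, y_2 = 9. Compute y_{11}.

y_3 = -3*9 + 2*7 = -13
y_4 = -3*(-13) + 2*9 = 57
y_5 = -3*57 + 2*(-13) = -197
y_6 = -3*(-197) + 2*57 = 705
y_7 = -3*705 + 2*(-197) = -2509
y_8 = -3*(-2509) + 2*705 = 8937
y_9 = -3*8937 + 2*(-2509) = -31829
y_{10} = -3*(-31829) + 2*8937 = 113361
y_{11} = -3*113361 + 2*(-31829) = -403741

-403741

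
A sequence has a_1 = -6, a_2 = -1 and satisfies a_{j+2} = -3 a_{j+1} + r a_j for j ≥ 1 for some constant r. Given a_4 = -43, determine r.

a_3 = 3 - 6r
a_4 = -9 + 17r
So -9 + 17r = -43, giving r = -2.

-2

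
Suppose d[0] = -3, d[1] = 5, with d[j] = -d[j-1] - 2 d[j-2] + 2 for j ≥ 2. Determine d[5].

17

d[2] = -5 - 2(-3) + 2 = 3
d[3] = -3 - 2(5) + 2 = -11
d[4] = -(-11) - 2(3) + 2 = 7
d[5] = -7 - 2(-11) + 2 = 17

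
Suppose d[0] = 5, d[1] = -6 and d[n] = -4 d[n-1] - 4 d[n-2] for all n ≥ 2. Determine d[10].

d[2] = -4·(-6) - 4·5 = 4
d[3] = -4·4 - 4·(-6) = 8
d[4] = -4·8 - 4·4 = -48
d[5] = -4·(-48) - 4·8 = 160
d[6] = -4·160 - 4·(-48) = -448
d[7] = -4·(-448) - 4·160 = 1152
d[8] = -4·1152 - 4·(-448) = -2816
d[9] = -4·(-2816) - 4·1152 = 6656
d[10] = -4·6656 - 4·(-2816) = -15360

-15360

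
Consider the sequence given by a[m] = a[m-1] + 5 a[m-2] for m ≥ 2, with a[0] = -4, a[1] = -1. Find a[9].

a[2] = (-1) + 5(-4) = -21
a[3] = (-21) + 5(-1) = -26
a[4] = (-26) + 5(-21) = -131
a[5] = (-131) + 5(-26) = -261
a[6] = (-261) + 5(-131) = -916
a[7] = (-916) + 5(-261) = -2221
a[8] = (-2221) + 5(-916) = -6801
a[9] = (-6801) + 5(-2221) = -17906

-17906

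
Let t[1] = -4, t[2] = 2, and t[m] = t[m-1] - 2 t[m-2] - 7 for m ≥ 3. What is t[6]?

-12

t[3] = 2 - 2*(-4) - 7 = 3
t[4] = 3 - 2*2 - 7 = -8
t[5] = (-8) - 2*3 - 7 = -21
t[6] = (-21) - 2*(-8) - 7 = -12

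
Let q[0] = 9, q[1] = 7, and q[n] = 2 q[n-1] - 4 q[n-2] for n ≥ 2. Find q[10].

-3584

q[2] = 2·7 - 4·9 = -22
q[3] = 2·(-22) - 4·7 = -72
q[4] = 2·(-72) - 4·(-22) = -56
q[5] = 2·(-56) - 4·(-72) = 176
q[6] = 2·176 - 4·(-56) = 576
q[7] = 2·576 - 4·176 = 448
q[8] = 2·448 - 4·576 = -1408
q[9] = 2·(-1408) - 4·448 = -4608
q[10] = 2·(-4608) - 4·(-1408) = -3584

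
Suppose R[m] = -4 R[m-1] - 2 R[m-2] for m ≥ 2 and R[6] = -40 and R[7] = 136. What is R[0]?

-5

Rearranging, R[m-2] = (R[m] + 4 R[m-1]) / -2.
R[5] = (136 + 4·(-40)) / -2 = -24/-2 = 12
R[4] = (-40 + 4·12) / -2 = 8/-2 = -4
R[3] = (12 + 4·(-4)) / -2 = -4/-2 = 2
R[2] = (-4 + 4·2) / -2 = 4/-2 = -2
R[1] = (2 + 4·(-2)) / -2 = -6/-2 = 3
R[0] = (-2 + 4·3) / -2 = 10/-2 = -5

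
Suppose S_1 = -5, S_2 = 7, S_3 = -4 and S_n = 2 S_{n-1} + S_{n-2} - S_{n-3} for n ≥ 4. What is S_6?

S_4 = 2(-4) + 7 - (-5) = 4
S_5 = 2(4) + (-4) - 7 = -3
S_6 = 2(-3) + 4 - (-4) = 2

2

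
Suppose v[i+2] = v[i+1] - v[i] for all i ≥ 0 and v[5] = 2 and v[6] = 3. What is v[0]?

3

Rearranging, v[i-2] = -(v[i] - v[i-1]).
v[4] = -(3 - 2) = -1
v[3] = -(2 - (-1)) = -3
v[2] = -(-1 - (-3)) = -2
v[1] = -(-3 - (-2)) = 1
v[0] = -(-2 - 1) = 3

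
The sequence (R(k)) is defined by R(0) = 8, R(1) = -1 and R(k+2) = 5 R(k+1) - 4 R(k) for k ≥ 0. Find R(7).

R(2) = 5·(-1) - 4·8 = -37
R(3) = 5·(-37) - 4·(-1) = -181
R(4) = 5·(-181) - 4·(-37) = -757
R(5) = 5·(-757) - 4·(-181) = -3061
R(6) = 5·(-3061) - 4·(-757) = -12277
R(7) = 5·(-12277) - 4·(-3061) = -49141

-49141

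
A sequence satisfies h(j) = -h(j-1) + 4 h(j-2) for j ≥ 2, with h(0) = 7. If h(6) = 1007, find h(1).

-3

Let h(1) = w.
h(2) = 28 - w
h(3) = -28 + 5w
h(4) = 140 - 9w
h(5) = -252 + 29w
h(6) = 812 - 65w
So 812 - 65w = 1007, giving w = -3.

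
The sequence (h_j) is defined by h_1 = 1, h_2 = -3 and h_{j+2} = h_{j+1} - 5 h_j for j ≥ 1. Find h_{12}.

h_3 = (-3) - 5*1 = -8
h_4 = (-8) - 5*(-3) = 7
h_5 = 7 - 5*(-8) = 47
h_6 = 47 - 5*7 = 12
h_7 = 12 - 5*47 = -223
h_8 = (-223) - 5*12 = -283
h_9 = (-283) - 5*(-223) = 832
h_{10} = 832 - 5*(-283) = 2247
h_{11} = 2247 - 5*832 = -1913
h_{12} = (-1913) - 5*2247 = -13148

-13148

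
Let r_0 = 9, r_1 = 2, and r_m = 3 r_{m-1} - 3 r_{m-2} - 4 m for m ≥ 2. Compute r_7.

r_2 = 3·2 - 3·9 - 8 = -29
r_3 = 3·(-29) - 3·2 - 12 = -105
r_4 = 3·(-105) - 3·(-29) - 16 = -244
r_5 = 3·(-244) - 3·(-105) - 20 = -437
r_6 = 3·(-437) - 3·(-244) - 24 = -603
r_7 = 3·(-603) - 3·(-437) - 28 = -526

-526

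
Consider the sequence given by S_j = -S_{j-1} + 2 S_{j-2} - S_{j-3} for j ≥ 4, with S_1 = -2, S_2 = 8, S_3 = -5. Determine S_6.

S_4 = -(-5) + 2(8) - (-2) = 23
S_5 = -23 + 2(-5) - 8 = -41
S_6 = -(-41) + 2(23) - (-5) = 92

92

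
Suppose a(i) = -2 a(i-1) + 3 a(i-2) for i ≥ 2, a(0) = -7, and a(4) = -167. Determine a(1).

Let a(1) = z.
a(2) = -21 - 2z
a(3) = 42 + 7z
a(4) = -147 - 20z
So -147 - 20z = -167, giving z = 1.

1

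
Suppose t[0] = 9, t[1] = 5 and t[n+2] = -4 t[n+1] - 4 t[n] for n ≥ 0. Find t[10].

t[2] = -4*5 - 4*9 = -56
t[3] = -4*(-56) - 4*5 = 204
t[4] = -4*204 - 4*(-56) = -592
t[5] = -4*(-592) - 4*204 = 1552
t[6] = -4*1552 - 4*(-592) = -3840
t[7] = -4*(-3840) - 4*1552 = 9152
t[8] = -4*9152 - 4*(-3840) = -21248
t[9] = -4*(-21248) - 4*9152 = 48384
t[10] = -4*48384 - 4*(-21248) = -108544

-108544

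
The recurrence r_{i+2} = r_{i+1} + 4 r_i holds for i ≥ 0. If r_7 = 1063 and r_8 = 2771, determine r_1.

Rearranging, r_{i-2} = (r_i - r_{i-1}) / 4.
r_6 = (2771 - 1063) / 4 = 1708/4 = 427
r_5 = (1063 - 427) / 4 = 636/4 = 159
r_4 = (427 - 159) / 4 = 268/4 = 67
r_3 = (159 - 67) / 4 = 92/4 = 23
r_2 = (67 - 23) / 4 = 44/4 = 11
r_1 = (23 - 11) / 4 = 12/4 = 3

3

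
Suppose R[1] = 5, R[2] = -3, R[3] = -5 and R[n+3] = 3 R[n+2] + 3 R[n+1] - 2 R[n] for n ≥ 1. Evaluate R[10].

R[4] = 3(-5) + 3(-3) - 2(5) = -34
R[5] = 3(-34) + 3(-5) - 2(-3) = -111
R[6] = 3(-111) + 3(-34) - 2(-5) = -425
R[7] = 3(-425) + 3(-111) - 2(-34) = -1540
R[8] = 3(-1540) + 3(-425) - 2(-111) = -5673
R[9] = 3(-5673) + 3(-1540) - 2(-425) = -20789
R[10] = 3(-20789) + 3(-5673) - 2(-1540) = -76306

-76306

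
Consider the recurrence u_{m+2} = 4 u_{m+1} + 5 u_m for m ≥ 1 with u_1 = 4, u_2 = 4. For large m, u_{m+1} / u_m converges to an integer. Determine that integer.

5

The characteristic equation is r^2 - 4r - 5 = 0, which factors as (r - 5)(r + 1) = 0.
So the roots are 5 and -1. Since |5| > |-1| and the coefficient of 5^m is non-zero, the ratio tends to 5.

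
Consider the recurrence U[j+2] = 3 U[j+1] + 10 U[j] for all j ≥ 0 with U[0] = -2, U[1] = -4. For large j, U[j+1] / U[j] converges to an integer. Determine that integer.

5

The characteristic equation is r^2 - 3r - 10 = 0, which factors as (r - 5)(r + 2) = 0.
So the roots are 5 and -2. Since |5| > |-2| and the coefficient of 5^j is non-zero, the ratio tends to 5.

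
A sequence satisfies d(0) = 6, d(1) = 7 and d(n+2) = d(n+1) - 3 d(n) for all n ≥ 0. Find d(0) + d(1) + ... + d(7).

-35

d(2) = 7 - 3(6) = -11
d(3) = (-11) - 3(7) = -32
d(4) = (-32) - 3(-11) = 1
d(5) = 1 - 3(-32) = 97
d(6) = 97 - 3(1) = 94
d(7) = 94 - 3(97) = -197
Sum = 6 + 7 + (-11) + (-32) + 1 + 97 + 94 + (-197) = -35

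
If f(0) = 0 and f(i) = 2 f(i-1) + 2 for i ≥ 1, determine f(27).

268435454

The fixed point is 2/(1 - 2) = -2, so f(i) + 2 = 2(f(i-1) + 2).
Hence f(i) = 2·2^i - 2.
f(27) = 2·2^{27} - 2 = 2·134217728 - 2 = 268435454.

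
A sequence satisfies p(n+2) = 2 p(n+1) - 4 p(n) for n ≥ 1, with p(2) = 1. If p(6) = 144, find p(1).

Let p(1) = w.
p(3) = 2 - 4w
p(4) = -8w
p(5) = -8
p(6) = -16 + 32w
So -16 + 32w = 144, giving w = 5.

5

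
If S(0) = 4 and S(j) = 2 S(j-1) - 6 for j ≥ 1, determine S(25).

-67108858

The fixed point is -6/(1 - 2) = 6, so S(j) - 6 = 2(S(j-1) - 6).
Hence S(j) = -2·2^j + 6.
S(25) = -2·2^{25} + 6 = -2·33554432 + 6 = -67108858.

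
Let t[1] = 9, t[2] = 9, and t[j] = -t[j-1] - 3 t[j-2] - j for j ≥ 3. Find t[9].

-33

t[3] = -9 - 3*9 - 3 = -39
t[4] = -(-39) - 3*9 - 4 = 8
t[5] = -8 - 3*(-39) - 5 = 104
t[6] = -104 - 3*8 - 6 = -134
t[7] = -(-134) - 3*104 - 7 = -185
t[8] = -(-185) - 3*(-134) - 8 = 579
t[9] = -579 - 3*(-185) - 9 = -33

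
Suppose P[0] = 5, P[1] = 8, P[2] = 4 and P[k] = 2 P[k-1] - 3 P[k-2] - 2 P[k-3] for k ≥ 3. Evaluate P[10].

-4528

P[3] = 2(4) - 3(8) - 2(5) = -26
P[4] = 2(-26) - 3(4) - 2(8) = -80
P[5] = 2(-80) - 3(-26) - 2(4) = -90
P[6] = 2(-90) - 3(-80) - 2(-26) = 112
P[7] = 2(112) - 3(-90) - 2(-80) = 654
P[8] = 2(654) - 3(112) - 2(-90) = 1152
P[9] = 2(1152) - 3(654) - 2(112) = 118
P[10] = 2(118) - 3(1152) - 2(654) = -4528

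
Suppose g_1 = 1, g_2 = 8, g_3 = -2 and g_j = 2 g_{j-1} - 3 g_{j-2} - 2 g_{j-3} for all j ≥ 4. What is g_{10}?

g_4 = 2(-2) - 3(8) - 2(1) = -30
g_5 = 2(-30) - 3(-2) - 2(8) = -70
g_6 = 2(-70) - 3(-30) - 2(-2) = -46
g_7 = 2(-46) - 3(-70) - 2(-30) = 178
g_8 = 2(178) - 3(-46) - 2(-70) = 634
g_9 = 2(634) - 3(178) - 2(-46) = 826
g_{10} = 2(826) - 3(634) - 2(178) = -606

-606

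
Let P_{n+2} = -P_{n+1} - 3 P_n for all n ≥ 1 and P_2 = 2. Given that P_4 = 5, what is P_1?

3

Let P_1 = x.
P_3 = -2 - 3x
P_4 = -4 + 3x
So -4 + 3x = 5, giving x = 3.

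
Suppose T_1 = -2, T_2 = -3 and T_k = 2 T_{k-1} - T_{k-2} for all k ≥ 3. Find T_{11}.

-12

T_3 = 2·(-3) - (-2) = -4
T_4 = 2·(-4) - (-3) = -5
T_5 = 2·(-5) - (-4) = -6
T_6 = 2·(-6) - (-5) = -7
T_7 = 2·(-7) - (-6) = -8
T_8 = 2·(-8) - (-7) = -9
T_9 = 2·(-9) - (-8) = -10
T_{10} = 2·(-10) - (-9) = -11
T_{11} = 2·(-11) - (-10) = -12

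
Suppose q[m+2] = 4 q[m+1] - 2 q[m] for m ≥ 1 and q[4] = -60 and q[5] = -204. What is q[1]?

Rearranging, q[m-2] = (q[m] - 4 q[m-1]) / -2.
q[3] = (-204 - 4·(-60)) / -2 = 36/-2 = -18
q[2] = (-60 - 4·(-18)) / -2 = 12/-2 = -6
q[1] = (-18 - 4·(-6)) / -2 = 6/-2 = -3

-3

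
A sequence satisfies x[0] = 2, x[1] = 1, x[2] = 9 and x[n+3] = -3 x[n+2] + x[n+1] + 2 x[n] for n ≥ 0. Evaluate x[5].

x[3] = -3·9 + 1 + 2·2 = -22
x[4] = -3·(-22) + 9 + 2·1 = 77
x[5] = -3·77 + (-22) + 2·9 = -235

-235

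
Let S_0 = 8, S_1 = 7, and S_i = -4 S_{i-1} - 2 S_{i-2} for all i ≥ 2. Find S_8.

S_2 = -4(7) - 2(8) = -44
S_3 = -4(-44) - 2(7) = 162
S_4 = -4(162) - 2(-44) = -560
S_5 = -4(-560) - 2(162) = 1916
S_6 = -4(1916) - 2(-560) = -6544
S_7 = -4(-6544) - 2(1916) = 22344
S_8 = -4(22344) - 2(-6544) = -76288

-76288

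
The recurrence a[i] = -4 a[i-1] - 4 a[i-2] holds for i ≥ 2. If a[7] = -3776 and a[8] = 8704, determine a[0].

-2

Rearranging, a[i-2] = (a[i] + 4 a[i-1]) / -4.
a[6] = (8704 + 4*(-3776)) / -4 = -6400/-4 = 1600
a[5] = (-3776 + 4*1600) / -4 = 2624/-4 = -656
a[4] = (1600 + 4*(-656)) / -4 = -1024/-4 = 256
a[3] = (-656 + 4*256) / -4 = 368/-4 = -92
a[2] = (256 + 4*(-92)) / -4 = -112/-4 = 28
a[1] = (-92 + 4*28) / -4 = 20/-4 = -5
a[0] = (28 + 4*(-5)) / -4 = 8/-4 = -2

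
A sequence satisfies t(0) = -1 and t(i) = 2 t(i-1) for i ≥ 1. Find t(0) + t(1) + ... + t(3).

t(1) = 2·(-1) = -2
t(2) = 2·(-2) = -4
t(3) = 2·(-4) = -8
Sum = (-1) + (-2) + (-4) + (-8) = -15

-15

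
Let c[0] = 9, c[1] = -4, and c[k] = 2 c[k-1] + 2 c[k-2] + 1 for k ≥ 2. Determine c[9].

7749

c[2] = 2·(-4) + 2·9 + 1 = 11
c[3] = 2·11 + 2·(-4) + 1 = 15
c[4] = 2·15 + 2·11 + 1 = 53
c[5] = 2·53 + 2·15 + 1 = 137
c[6] = 2·137 + 2·53 + 1 = 381
c[7] = 2·381 + 2·137 + 1 = 1037
c[8] = 2·1037 + 2·381 + 1 = 2837
c[9] = 2·2837 + 2·1037 + 1 = 7749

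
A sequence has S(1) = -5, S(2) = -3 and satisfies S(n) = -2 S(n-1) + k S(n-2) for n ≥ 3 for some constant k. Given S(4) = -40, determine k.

-4

S(3) = 6 - 5k
S(4) = -12 + 7k
So -12 + 7k = -40, giving k = -4.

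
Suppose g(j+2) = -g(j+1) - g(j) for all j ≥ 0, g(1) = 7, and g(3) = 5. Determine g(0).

5

Let g(0) = x.
g(2) = -7 - x
g(3) = x
So x = 5, giving x = 5.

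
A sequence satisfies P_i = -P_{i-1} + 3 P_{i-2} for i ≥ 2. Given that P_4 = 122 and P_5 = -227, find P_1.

Rearranging, P_{i-2} = (P_i + P_{i-1}) / 3.
P_3 = (-227 + 122) / 3 = -105/3 = -35
P_2 = (122 + (-35)) / 3 = 87/3 = 29
P_1 = (-35 + 29) / 3 = -6/3 = -2

-2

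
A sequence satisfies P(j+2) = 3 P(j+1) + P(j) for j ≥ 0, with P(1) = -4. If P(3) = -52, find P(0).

-4

Let P(0) = v.
P(2) = -12 + v
P(3) = -40 + 3v
So -40 + 3v = -52, giving v = -4.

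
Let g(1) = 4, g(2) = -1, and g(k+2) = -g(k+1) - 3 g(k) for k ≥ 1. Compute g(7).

g(3) = -(-1) - 3(4) = -11
g(4) = -(-11) - 3(-1) = 14
g(5) = -14 - 3(-11) = 19
g(6) = -19 - 3(14) = -61
g(7) = -(-61) - 3(19) = 4

4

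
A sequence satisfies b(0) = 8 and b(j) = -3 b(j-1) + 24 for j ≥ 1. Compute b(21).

The fixed point is 24/(1 + 3) = 6, so b(j) - 6 = -3(b(j-1) - 6).
Hence b(j) = 2·(-3)^j + 6.
b(21) = 2·(-3)^{21} + 6 = 2·-10460353203 + 6 = -20920706400.

-20920706400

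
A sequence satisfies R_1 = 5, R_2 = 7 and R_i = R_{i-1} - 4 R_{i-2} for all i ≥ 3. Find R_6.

175

R_3 = 7 - 4(5) = -13
R_4 = (-13) - 4(7) = -41
R_5 = (-41) - 4(-13) = 11
R_6 = 11 - 4(-41) = 175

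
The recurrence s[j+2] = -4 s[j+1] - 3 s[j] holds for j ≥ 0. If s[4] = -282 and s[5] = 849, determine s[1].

9

Rearranging, s[j-2] = (s[j] + 4 s[j-1]) / -3.
s[3] = (849 + 4(-282)) / -3 = -279/-3 = 93
s[2] = (-282 + 4(93)) / -3 = 90/-3 = -30
s[1] = (93 + 4(-30)) / -3 = -27/-3 = 9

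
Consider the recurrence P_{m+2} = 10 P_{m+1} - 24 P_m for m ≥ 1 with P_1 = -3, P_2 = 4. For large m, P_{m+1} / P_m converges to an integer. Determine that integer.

6

The characteristic equation is r^2 - 10r + 24 = 0, which factors as (r - 6)(r - 4) = 0.
So the roots are 6 and 4. Since |6| > |4| and the coefficient of 6^m is non-zero, the ratio tends to 6.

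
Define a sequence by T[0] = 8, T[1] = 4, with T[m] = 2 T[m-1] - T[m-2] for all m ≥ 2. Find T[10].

T[2] = 2*4 - 8 = 0
T[3] = 2*0 - 4 = -4
T[4] = 2*(-4) - 0 = -8
T[5] = 2*(-8) - (-4) = -12
T[6] = 2*(-12) - (-8) = -16
T[7] = 2*(-16) - (-12) = -20
T[8] = 2*(-20) - (-16) = -24
T[9] = 2*(-24) - (-20) = -28
T[10] = 2*(-28) - (-24) = -32

-32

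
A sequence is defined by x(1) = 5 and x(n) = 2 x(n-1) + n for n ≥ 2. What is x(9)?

2037

x(2) = 2(5) + 2 = 12
x(3) = 2(12) + 3 = 27
x(4) = 2(27) + 4 = 58
x(5) = 2(58) + 5 = 121
x(6) = 2(121) + 6 = 248
x(7) = 2(248) + 7 = 503
x(8) = 2(503) + 8 = 1014
x(9) = 2(1014) + 9 = 2037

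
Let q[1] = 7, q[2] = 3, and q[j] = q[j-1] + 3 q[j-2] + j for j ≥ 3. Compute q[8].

1401

q[3] = 3 + 3·7 + 3 = 27
q[4] = 27 + 3·3 + 4 = 40
q[5] = 40 + 3·27 + 5 = 126
q[6] = 126 + 3·40 + 6 = 252
q[7] = 252 + 3·126 + 7 = 637
q[8] = 637 + 3·252 + 8 = 1401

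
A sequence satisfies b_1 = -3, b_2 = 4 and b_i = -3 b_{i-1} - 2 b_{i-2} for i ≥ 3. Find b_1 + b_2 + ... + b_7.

b_3 = -3*4 - 2*(-3) = -6
b_4 = -3*(-6) - 2*4 = 10
b_5 = -3*10 - 2*(-6) = -18
b_6 = -3*(-18) - 2*10 = 34
b_7 = -3*34 - 2*(-18) = -66
Sum = (-3) + 4 + (-6) + 10 + (-18) + 34 + (-66) = -45

-45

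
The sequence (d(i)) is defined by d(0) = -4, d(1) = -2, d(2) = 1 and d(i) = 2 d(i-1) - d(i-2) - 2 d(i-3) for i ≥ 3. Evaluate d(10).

-515

d(3) = 2(1) - (-2) - 2(-4) = 12
d(4) = 2(12) - 1 - 2(-2) = 27
d(5) = 2(27) - 12 - 2(1) = 40
d(6) = 2(40) - 27 - 2(12) = 29
d(7) = 2(29) - 40 - 2(27) = -36
d(8) = 2(-36) - 29 - 2(40) = -181
d(9) = 2(-181) - (-36) - 2(29) = -384
d(10) = 2(-384) - (-181) - 2(-36) = -515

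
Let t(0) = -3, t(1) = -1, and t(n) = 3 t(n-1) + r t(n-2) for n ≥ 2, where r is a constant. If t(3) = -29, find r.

2

t(2) = -3 - 3r
t(3) = -9 - 10r
So -9 - 10r = -29, giving r = 2.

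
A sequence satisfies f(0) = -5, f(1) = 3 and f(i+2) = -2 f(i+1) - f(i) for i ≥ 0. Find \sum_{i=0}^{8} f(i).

f(2) = -2*3 - (-5) = -1
f(3) = -2*(-1) - 3 = -1
f(4) = -2*(-1) - (-1) = 3
f(5) = -2*3 - (-1) = -5
f(6) = -2*(-5) - 3 = 7
f(7) = -2*7 - (-5) = -9
f(8) = -2*(-9) - 7 = 11
Sum = (-5) + 3 + (-1) + (-1) + 3 + (-5) + 7 + (-9) + 11 = 3

3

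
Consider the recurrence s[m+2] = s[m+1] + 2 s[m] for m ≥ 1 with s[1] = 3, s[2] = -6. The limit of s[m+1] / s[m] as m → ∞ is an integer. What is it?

2

The characteristic equation is r^2 - r - 2 = 0, which factors as (r - 2)(r + 1) = 0.
So the roots are 2 and -1. Since |2| > |-1| and the coefficient of 2^m is non-zero, the ratio tends to 2.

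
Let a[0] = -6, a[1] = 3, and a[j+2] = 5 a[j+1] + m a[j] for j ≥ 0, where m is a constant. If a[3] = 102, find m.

-1

a[2] = 15 - 6m
a[3] = 75 - 27m
So 75 - 27m = 102, giving m = -1.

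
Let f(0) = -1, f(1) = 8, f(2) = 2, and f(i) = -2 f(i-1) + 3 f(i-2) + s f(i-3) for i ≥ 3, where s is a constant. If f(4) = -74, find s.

-4

f(3) = 20 - s
f(4) = -34 + 10s
So -34 + 10s = -74, giving s = -4.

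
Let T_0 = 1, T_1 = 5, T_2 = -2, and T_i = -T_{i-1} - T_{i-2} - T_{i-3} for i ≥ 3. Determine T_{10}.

-2

T_3 = -(-2) - 5 - 1 = -4
T_4 = -(-4) - (-2) - 5 = 1
T_5 = -1 - (-4) - (-2) = 5
T_6 = -5 - 1 - (-4) = -2
T_7 = -(-2) - 5 - 1 = -4
T_8 = -(-4) - (-2) - 5 = 1
T_9 = -1 - (-4) - (-2) = 5
T_{10} = -5 - 1 - (-4) = -2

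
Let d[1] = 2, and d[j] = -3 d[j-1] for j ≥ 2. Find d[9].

d[2] = -3·2 = -6
d[3] = -3·(-6) = 18
d[4] = -3·18 = -54
d[5] = -3·(-54) = 162
d[6] = -3·162 = -486
d[7] = -3·(-486) = 1458
d[8] = -3·1458 = -4374
d[9] = -3·(-4374) = 13122

13122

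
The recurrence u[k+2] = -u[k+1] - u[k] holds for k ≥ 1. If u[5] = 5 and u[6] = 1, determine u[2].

5

Rearranging, u[k-2] = -(u[k] + u[k-1]).
u[4] = -(1 + 5) = -6
u[3] = -(5 + (-6)) = 1
u[2] = -(-6 + 1) = 5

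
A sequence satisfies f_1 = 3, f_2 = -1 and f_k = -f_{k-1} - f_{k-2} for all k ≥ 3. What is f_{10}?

f_3 = -(-1) - 3 = -2
f_4 = -(-2) - (-1) = 3
f_5 = -3 - (-2) = -1
f_6 = -(-1) - 3 = -2
f_7 = -(-2) - (-1) = 3
f_8 = -3 - (-2) = -1
f_9 = -(-1) - 3 = -2
f_{10} = -(-2) - (-1) = 3

3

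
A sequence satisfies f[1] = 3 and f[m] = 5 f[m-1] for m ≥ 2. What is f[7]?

f[2] = 5(3) = 15
f[3] = 5(15) = 75
f[4] = 5(75) = 375
f[5] = 5(375) = 1875
f[6] = 5(1875) = 9375
f[7] = 5(9375) = 46875

46875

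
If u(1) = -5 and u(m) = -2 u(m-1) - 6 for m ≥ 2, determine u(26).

100663294

The fixed point is -6/(1 + 2) = -2, so u(m) + 2 = -2(u(m-1) + 2).
Hence u(m) = -3·(-2)^{m-1} - 2.
u(26) = -3·(-2)^{25} - 2 = -3·-33554432 - 2 = 100663294.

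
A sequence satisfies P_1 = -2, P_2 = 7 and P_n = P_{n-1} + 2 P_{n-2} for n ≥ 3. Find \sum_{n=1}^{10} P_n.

1705

P_3 = 7 + 2(-2) = 3
P_4 = 3 + 2(7) = 17
P_5 = 17 + 2(3) = 23
P_6 = 23 + 2(17) = 57
P_7 = 57 + 2(23) = 103
P_8 = 103 + 2(57) = 217
P_9 = 217 + 2(103) = 423
P_{10} = 423 + 2(217) = 857
Sum = (-2) + 7 + 3 + 17 + 23 + 57 + 103 + 217 + 423 + 857 = 1705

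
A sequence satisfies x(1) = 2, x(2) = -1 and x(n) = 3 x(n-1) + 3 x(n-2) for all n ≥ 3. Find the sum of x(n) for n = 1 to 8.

1945

x(3) = 3(-1) + 3(2) = 3
x(4) = 3(3) + 3(-1) = 6
x(5) = 3(6) + 3(3) = 27
x(6) = 3(27) + 3(6) = 99
x(7) = 3(99) + 3(27) = 378
x(8) = 3(378) + 3(99) = 1431
Sum = 2 + (-1) + 3 + 6 + 27 + 99 + 378 + 1431 = 1945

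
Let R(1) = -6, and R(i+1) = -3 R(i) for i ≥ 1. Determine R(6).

R(2) = -3(-6) = 18
R(3) = -3(18) = -54
R(4) = -3(-54) = 162
R(5) = -3(162) = -486
R(6) = -3(-486) = 1458

1458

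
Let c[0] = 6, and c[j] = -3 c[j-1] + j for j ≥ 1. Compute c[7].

c[1] = -3·6 + 1 = -17
c[2] = -3·(-17) + 2 = 53
c[3] = -3·53 + 3 = -156
c[4] = -3·(-156) + 4 = 472
c[5] = -3·472 + 5 = -1411
c[6] = -3·(-1411) + 6 = 4239
c[7] = -3·4239 + 7 = -12710

-12710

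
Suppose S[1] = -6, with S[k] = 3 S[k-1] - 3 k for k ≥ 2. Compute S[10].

-191892

S[2] = 3*(-6) - 6 = -24
S[3] = 3*(-24) - 9 = -81
S[4] = 3*(-81) - 12 = -255
S[5] = 3*(-255) - 15 = -780
S[6] = 3*(-780) - 18 = -2358
S[7] = 3*(-2358) - 21 = -7095
S[8] = 3*(-7095) - 24 = -21309
S[9] = 3*(-21309) - 27 = -63954
S[10] = 3*(-63954) - 30 = -191892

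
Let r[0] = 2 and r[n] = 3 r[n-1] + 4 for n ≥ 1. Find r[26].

The fixed point is 4/(1 - 3) = -2, so r[n] + 2 = 3(r[n-1] + 2).
Hence r[n] = 4·3^n - 2.
r[26] = 4·3^{26} - 2 = 4·2541865828329 - 2 = 10167463313314.

10167463313314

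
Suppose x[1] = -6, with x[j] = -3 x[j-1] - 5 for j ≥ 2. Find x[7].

-3464

x[2] = -3*(-6) - 5 = 13
x[3] = -3*13 - 5 = -44
x[4] = -3*(-44) - 5 = 127
x[5] = -3*127 - 5 = -386
x[6] = -3*(-386) - 5 = 1153
x[7] = -3*1153 - 5 = -3464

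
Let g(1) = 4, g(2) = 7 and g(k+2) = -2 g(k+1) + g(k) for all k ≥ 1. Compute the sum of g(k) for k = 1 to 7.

-255

g(3) = -2·7 + 4 = -10
g(4) = -2·(-10) + 7 = 27
g(5) = -2·27 + (-10) = -64
g(6) = -2·(-64) + 27 = 155
g(7) = -2·155 + (-64) = -374
Sum = 4 + 7 + (-10) + 27 + (-64) + 155 + (-374) = -255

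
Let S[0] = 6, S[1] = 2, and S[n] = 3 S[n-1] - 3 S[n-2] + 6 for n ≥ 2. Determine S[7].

114

S[2] = 3(2) - 3(6) + 6 = -6
S[3] = 3(-6) - 3(2) + 6 = -18
S[4] = 3(-18) - 3(-6) + 6 = -30
S[5] = 3(-30) - 3(-18) + 6 = -30
S[6] = 3(-30) - 3(-30) + 6 = 6
S[7] = 3(6) - 3(-30) + 6 = 114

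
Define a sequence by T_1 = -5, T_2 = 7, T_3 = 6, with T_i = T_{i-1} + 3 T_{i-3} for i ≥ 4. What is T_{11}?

T_4 = 6 + 3(-5) = -9
T_5 = (-9) + 3(7) = 12
T_6 = 12 + 3(6) = 30
T_7 = 30 + 3(-9) = 3
T_8 = 3 + 3(12) = 39
T_9 = 39 + 3(30) = 129
T_{10} = 129 + 3(3) = 138
T_{11} = 138 + 3(39) = 255

255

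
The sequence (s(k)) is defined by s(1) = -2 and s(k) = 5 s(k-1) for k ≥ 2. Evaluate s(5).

s(2) = 5*(-2) = -10
s(3) = 5*(-10) = -50
s(4) = 5*(-50) = -250
s(5) = 5*(-250) = -1250

-1250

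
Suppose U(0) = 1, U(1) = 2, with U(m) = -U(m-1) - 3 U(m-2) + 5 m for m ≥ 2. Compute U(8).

U(2) = -2 - 3*1 + 10 = 5
U(3) = -5 - 3*2 + 15 = 4
U(4) = -4 - 3*5 + 20 = 1
U(5) = -1 - 3*4 + 25 = 12
U(6) = -12 - 3*1 + 30 = 15
U(7) = -15 - 3*12 + 35 = -16
U(8) = -(-16) - 3*15 + 40 = 11

11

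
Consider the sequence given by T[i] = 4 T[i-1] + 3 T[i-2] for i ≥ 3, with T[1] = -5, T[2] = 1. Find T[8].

-19673

T[3] = 4*1 + 3*(-5) = -11
T[4] = 4*(-11) + 3*1 = -41
T[5] = 4*(-41) + 3*(-11) = -197
T[6] = 4*(-197) + 3*(-41) = -911
T[7] = 4*(-911) + 3*(-197) = -4235
T[8] = 4*(-4235) + 3*(-911) = -19673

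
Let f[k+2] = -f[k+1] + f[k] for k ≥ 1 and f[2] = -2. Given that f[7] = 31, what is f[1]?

3

Let f[1] = z.
f[3] = 2 + z
f[4] = -4 - z
f[5] = 6 + 2z
f[6] = -10 - 3z
f[7] = 16 + 5z
So 16 + 5z = 31, giving z = 3.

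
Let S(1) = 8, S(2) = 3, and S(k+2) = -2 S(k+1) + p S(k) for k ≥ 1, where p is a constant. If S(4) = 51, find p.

-3

S(3) = -6 + 8p
S(4) = 12 - 13p
So 12 - 13p = 51, giving p = -3.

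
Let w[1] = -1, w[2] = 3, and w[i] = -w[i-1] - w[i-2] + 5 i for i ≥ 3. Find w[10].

14

w[3] = -3 - (-1) + 15 = 13
w[4] = -13 - 3 + 20 = 4
w[5] = -4 - 13 + 25 = 8
w[6] = -8 - 4 + 30 = 18
w[7] = -18 - 8 + 35 = 9
w[8] = -9 - 18 + 40 = 13
w[9] = -13 - 9 + 45 = 23
w[10] = -23 - 13 + 50 = 14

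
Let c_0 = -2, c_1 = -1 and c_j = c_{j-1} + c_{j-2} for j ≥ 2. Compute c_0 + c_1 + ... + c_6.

c_2 = (-1) + (-2) = -3
c_3 = (-3) + (-1) = -4
c_4 = (-4) + (-3) = -7
c_5 = (-7) + (-4) = -11
c_6 = (-11) + (-7) = -18
Sum = (-2) + (-1) + (-3) + (-4) + (-7) + (-11) + (-18) = -46

-46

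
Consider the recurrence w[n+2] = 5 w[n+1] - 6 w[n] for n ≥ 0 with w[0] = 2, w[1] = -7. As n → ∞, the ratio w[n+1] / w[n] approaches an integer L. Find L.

3

The characteristic equation is r^2 - 5r + 6 = 0, which factors as (r - 3)(r - 2) = 0.
So the roots are 3 and 2. Since |3| > |2| and the coefficient of 3^n is non-zero, the ratio tends to 3.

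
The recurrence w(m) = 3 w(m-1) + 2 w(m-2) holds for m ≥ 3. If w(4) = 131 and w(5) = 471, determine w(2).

7

Rearranging, w(m-2) = (w(m) - 3 w(m-1)) / 2.
w(3) = (471 - 3·131) / 2 = 78/2 = 39
w(2) = (131 - 3·39) / 2 = 14/2 = 7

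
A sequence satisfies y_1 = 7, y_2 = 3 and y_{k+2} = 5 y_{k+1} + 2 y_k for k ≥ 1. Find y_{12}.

y_3 = 5(3) + 2(7) = 29
y_4 = 5(29) + 2(3) = 151
y_5 = 5(151) + 2(29) = 813
y_6 = 5(813) + 2(151) = 4367
y_7 = 5(4367) + 2(813) = 23461
y_8 = 5(23461) + 2(4367) = 126039
y_9 = 5(126039) + 2(23461) = 677117
y_{10} = 5(677117) + 2(126039) = 3637663
y_{11} = 5(3637663) + 2(677117) = 19542549
y_{12} = 5(19542549) + 2(3637663) = 104988071

104988071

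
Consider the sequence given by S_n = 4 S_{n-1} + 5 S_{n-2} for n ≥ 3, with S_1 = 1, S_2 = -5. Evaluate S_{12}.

S_3 = 4(-5) + 5(1) = -15
S_4 = 4(-15) + 5(-5) = -85
S_5 = 4(-85) + 5(-15) = -415
S_6 = 4(-415) + 5(-85) = -2085
S_7 = 4(-2085) + 5(-415) = -10415
S_8 = 4(-10415) + 5(-2085) = -52085
S_9 = 4(-52085) + 5(-10415) = -260415
S_{10} = 4(-260415) + 5(-52085) = -1302085
S_{11} = 4(-1302085) + 5(-260415) = -6510415
S_{12} = 4(-6510415) + 5(-1302085) = -32552085

-32552085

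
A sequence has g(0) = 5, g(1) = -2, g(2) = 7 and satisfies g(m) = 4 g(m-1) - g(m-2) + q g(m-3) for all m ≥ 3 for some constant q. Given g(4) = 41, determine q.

g(3) = 30 + 5q
g(4) = 113 + 18q
So 113 + 18q = 41, giving q = -4.

-4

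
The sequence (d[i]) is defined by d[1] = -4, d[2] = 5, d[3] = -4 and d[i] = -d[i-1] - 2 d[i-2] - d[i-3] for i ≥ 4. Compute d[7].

d[4] = -(-4) - 2·5 - (-4) = -2
d[5] = -(-2) - 2·(-4) - 5 = 5
d[6] = -5 - 2·(-2) - (-4) = 3
d[7] = -3 - 2·5 - (-2) = -11

-11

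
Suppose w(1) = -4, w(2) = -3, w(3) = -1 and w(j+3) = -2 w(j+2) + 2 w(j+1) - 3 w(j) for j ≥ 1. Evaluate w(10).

3032

w(4) = -2*(-1) + 2*(-3) - 3*(-4) = 8
w(5) = -2*8 + 2*(-1) - 3*(-3) = -9
w(6) = -2*(-9) + 2*8 - 3*(-1) = 37
w(7) = -2*37 + 2*(-9) - 3*8 = -116
w(8) = -2*(-116) + 2*37 - 3*(-9) = 333
w(9) = -2*333 + 2*(-116) - 3*37 = -1009
w(10) = -2*(-1009) + 2*333 - 3*(-116) = 3032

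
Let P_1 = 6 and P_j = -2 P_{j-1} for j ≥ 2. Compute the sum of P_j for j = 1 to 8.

-510

P_2 = -2*6 = -12
P_3 = -2*(-12) = 24
P_4 = -2*24 = -48
P_5 = -2*(-48) = 96
P_6 = -2*96 = -192
P_7 = -2*(-192) = 384
P_8 = -2*384 = -768
Sum = 6 + (-12) + 24 + (-48) + 96 + (-192) + 384 + (-768) = -510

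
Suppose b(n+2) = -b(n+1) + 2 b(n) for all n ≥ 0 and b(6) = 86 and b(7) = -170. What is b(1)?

-2

Rearranging, b(n-2) = (b(n) + b(n-1)) / 2.
b(5) = (-170 + 86) / 2 = -84/2 = -42
b(4) = (86 + (-42)) / 2 = 44/2 = 22
b(3) = (-42 + 22) / 2 = -20/2 = -10
b(2) = (22 + (-10)) / 2 = 12/2 = 6
b(1) = (-10 + 6) / 2 = -4/2 = -2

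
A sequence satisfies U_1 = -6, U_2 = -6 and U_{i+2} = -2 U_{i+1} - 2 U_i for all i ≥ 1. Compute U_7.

-96

U_3 = -2(-6) - 2(-6) = 24
U_4 = -2(24) - 2(-6) = -36
U_5 = -2(-36) - 2(24) = 24
U_6 = -2(24) - 2(-36) = 24
U_7 = -2(24) - 2(24) = -96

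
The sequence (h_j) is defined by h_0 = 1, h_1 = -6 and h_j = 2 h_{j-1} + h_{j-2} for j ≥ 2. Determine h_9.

-5502

h_2 = 2(-6) + 1 = -11
h_3 = 2(-11) + (-6) = -28
h_4 = 2(-28) + (-11) = -67
h_5 = 2(-67) + (-28) = -162
h_6 = 2(-162) + (-67) = -391
h_7 = 2(-391) + (-162) = -944
h_8 = 2(-944) + (-391) = -2279
h_9 = 2(-2279) + (-944) = -5502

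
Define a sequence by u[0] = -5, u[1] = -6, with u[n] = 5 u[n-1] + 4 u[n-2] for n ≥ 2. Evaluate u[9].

-9454386

u[2] = 5(-6) + 4(-5) = -50
u[3] = 5(-50) + 4(-6) = -274
u[4] = 5(-274) + 4(-50) = -1570
u[5] = 5(-1570) + 4(-274) = -8946
u[6] = 5(-8946) + 4(-1570) = -51010
u[7] = 5(-51010) + 4(-8946) = -290834
u[8] = 5(-290834) + 4(-51010) = -1658210
u[9] = 5(-1658210) + 4(-290834) = -9454386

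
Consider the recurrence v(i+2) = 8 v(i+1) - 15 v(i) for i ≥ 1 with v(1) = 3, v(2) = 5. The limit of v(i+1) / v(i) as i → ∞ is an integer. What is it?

5

The characteristic equation is r^2 - 8r + 15 = 0, which factors as (r - 5)(r - 3) = 0.
So the roots are 5 and 3. Since |5| > |3| and the coefficient of 5^i is non-zero, the ratio tends to 5.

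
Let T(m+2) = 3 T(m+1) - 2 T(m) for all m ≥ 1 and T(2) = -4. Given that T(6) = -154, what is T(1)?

Let T(1) = x.
T(3) = -12 - 2x
T(4) = -28 - 6x
T(5) = -60 - 14x
T(6) = -124 - 30x
So -124 - 30x = -154, giving x = 1.

1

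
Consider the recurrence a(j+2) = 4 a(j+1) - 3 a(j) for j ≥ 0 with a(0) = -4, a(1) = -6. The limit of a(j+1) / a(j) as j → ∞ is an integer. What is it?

The characteristic equation is r^2 - 4r + 3 = 0, which factors as (r - 3)(r - 1) = 0.
So the roots are 3 and 1. Since |3| > |1| and the coefficient of 3^j is non-zero, the ratio tends to 3.

3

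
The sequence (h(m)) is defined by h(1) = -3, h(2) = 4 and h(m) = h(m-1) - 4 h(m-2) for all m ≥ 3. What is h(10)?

-2112

h(3) = 4 - 4·(-3) = 16
h(4) = 16 - 4·4 = 0
h(5) = 0 - 4·16 = -64
h(6) = (-64) - 4·0 = -64
h(7) = (-64) - 4·(-64) = 192
h(8) = 192 - 4·(-64) = 448
h(9) = 448 - 4·192 = -320
h(10) = (-320) - 4·448 = -2112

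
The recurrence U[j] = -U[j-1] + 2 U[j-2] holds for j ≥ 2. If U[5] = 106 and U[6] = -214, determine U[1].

6

Rearranging, U[j-2] = (U[j] + U[j-1]) / 2.
U[4] = (-214 + 106) / 2 = -108/2 = -54
U[3] = (106 + (-54)) / 2 = 52/2 = 26
U[2] = (-54 + 26) / 2 = -28/2 = -14
U[1] = (26 + (-14)) / 2 = 12/2 = 6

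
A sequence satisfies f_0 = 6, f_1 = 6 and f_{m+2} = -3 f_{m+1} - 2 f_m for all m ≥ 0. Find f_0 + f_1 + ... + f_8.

f_2 = -3*6 - 2*6 = -30
f_3 = -3*(-30) - 2*6 = 78
f_4 = -3*78 - 2*(-30) = -174
f_5 = -3*(-174) - 2*78 = 366
f_6 = -3*366 - 2*(-174) = -750
f_7 = -3*(-750) - 2*366 = 1518
f_8 = -3*1518 - 2*(-750) = -3054
Sum = 6 + 6 + (-30) + 78 + (-174) + 366 + (-750) + 1518 + (-3054) = -2034

-2034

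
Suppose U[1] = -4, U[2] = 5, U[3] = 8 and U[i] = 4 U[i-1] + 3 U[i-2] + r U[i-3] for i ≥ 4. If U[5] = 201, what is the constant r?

1

U[4] = 47 - 4r
U[5] = 212 - 11r
So 212 - 11r = 201, giving r = 1.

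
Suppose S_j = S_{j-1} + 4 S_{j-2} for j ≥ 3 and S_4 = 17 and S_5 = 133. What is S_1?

Rearranging, S_{j-2} = (S_j - S_{j-1}) / 4.
S_3 = (133 - 17) / 4 = 116/4 = 29
S_2 = (17 - 29) / 4 = -12/4 = -3
S_1 = (29 - (-3)) / 4 = 32/4 = 8

8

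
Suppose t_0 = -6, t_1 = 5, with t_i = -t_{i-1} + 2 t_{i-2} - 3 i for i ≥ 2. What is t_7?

506

t_2 = -5 + 2*(-6) - 6 = -23
t_3 = -(-23) + 2*5 - 9 = 24
t_4 = -24 + 2*(-23) - 12 = -82
t_5 = -(-82) + 2*24 - 15 = 115
t_6 = -115 + 2*(-82) - 18 = -297
t_7 = -(-297) + 2*115 - 21 = 506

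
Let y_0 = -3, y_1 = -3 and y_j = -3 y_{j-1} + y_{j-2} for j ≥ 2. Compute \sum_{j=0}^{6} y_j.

573

y_2 = -3*(-3) + (-3) = 6
y_3 = -3*6 + (-3) = -21
y_4 = -3*(-21) + 6 = 69
y_5 = -3*69 + (-21) = -228
y_6 = -3*(-228) + 69 = 753
Sum = (-3) + (-3) + 6 + (-21) + 69 + (-228) + 753 = 573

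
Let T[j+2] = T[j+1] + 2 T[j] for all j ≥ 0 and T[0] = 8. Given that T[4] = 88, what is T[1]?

8

Let T[1] = w.
T[2] = 16 + w
T[3] = 16 + 3w
T[4] = 48 + 5w
So 48 + 5w = 88, giving w = 8.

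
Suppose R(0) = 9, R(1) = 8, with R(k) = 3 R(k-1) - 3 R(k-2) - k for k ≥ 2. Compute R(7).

-334

R(2) = 3·8 - 3·9 - 2 = -5
R(3) = 3·(-5) - 3·8 - 3 = -42
R(4) = 3·(-42) - 3·(-5) - 4 = -115
R(5) = 3·(-115) - 3·(-42) - 5 = -224
R(6) = 3·(-224) - 3·(-115) - 6 = -333
R(7) = 3·(-333) - 3·(-224) - 7 = -334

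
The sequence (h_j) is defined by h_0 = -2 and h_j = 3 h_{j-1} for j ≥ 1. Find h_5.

h_1 = 3(-2) = -6
h_2 = 3(-6) = -18
h_3 = 3(-18) = -54
h_4 = 3(-54) = -162
h_5 = 3(-162) = -486

-486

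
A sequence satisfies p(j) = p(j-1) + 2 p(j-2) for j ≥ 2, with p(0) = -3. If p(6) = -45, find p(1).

1

Let p(1) = w.
p(2) = -6 + w
p(3) = -6 + 3w
p(4) = -18 + 5w
p(5) = -30 + 11w
p(6) = -66 + 21w
So -66 + 21w = -45, giving w = 1.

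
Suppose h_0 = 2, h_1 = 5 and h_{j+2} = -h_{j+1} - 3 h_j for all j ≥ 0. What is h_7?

161

h_2 = -5 - 3(2) = -11
h_3 = -(-11) - 3(5) = -4
h_4 = -(-4) - 3(-11) = 37
h_5 = -37 - 3(-4) = -25
h_6 = -(-25) - 3(37) = -86
h_7 = -(-86) - 3(-25) = 161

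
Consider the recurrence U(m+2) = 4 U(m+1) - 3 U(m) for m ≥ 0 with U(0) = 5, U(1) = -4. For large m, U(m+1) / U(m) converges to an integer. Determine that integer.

3

The characteristic equation is r^2 - 4r + 3 = 0, which factors as (r - 3)(r - 1) = 0.
So the roots are 3 and 1. Since |3| > |1| and the coefficient of 3^m is non-zero, the ratio tends to 3.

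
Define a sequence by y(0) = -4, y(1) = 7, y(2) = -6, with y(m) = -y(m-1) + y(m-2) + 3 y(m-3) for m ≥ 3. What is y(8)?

-8

y(3) = -(-6) + 7 + 3(-4) = 1
y(4) = -1 + (-6) + 3(7) = 14
y(5) = -14 + 1 + 3(-6) = -31
y(6) = -(-31) + 14 + 3(1) = 48
y(7) = -48 + (-31) + 3(14) = -37
y(8) = -(-37) + 48 + 3(-31) = -8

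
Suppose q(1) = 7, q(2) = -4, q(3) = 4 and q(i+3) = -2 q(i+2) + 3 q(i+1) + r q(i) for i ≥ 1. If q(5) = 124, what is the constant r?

q(4) = -20 + 7r
q(5) = 52 - 18r
So 52 - 18r = 124, giving r = -4.

-4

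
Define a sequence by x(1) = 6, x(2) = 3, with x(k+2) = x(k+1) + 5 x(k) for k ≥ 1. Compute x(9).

x(3) = 3 + 5*6 = 33
x(4) = 33 + 5*3 = 48
x(5) = 48 + 5*33 = 213
x(6) = 213 + 5*48 = 453
x(7) = 453 + 5*213 = 1518
x(8) = 1518 + 5*453 = 3783
x(9) = 3783 + 5*1518 = 11373

11373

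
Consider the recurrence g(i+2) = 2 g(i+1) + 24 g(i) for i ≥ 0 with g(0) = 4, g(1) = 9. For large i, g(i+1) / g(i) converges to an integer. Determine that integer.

The characteristic equation is r^2 - 2r - 24 = 0, which factors as (r - 6)(r + 4) = 0.
So the roots are 6 and -4. Since |6| > |-4| and the coefficient of 6^i is non-zero, the ratio tends to 6.

6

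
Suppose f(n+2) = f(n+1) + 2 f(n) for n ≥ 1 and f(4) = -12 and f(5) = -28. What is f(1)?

-3

Rearranging, f(n-2) = (f(n) - f(n-1)) / 2.
f(3) = (-28 - (-12)) / 2 = -16/2 = -8
f(2) = (-12 - (-8)) / 2 = -4/2 = -2
f(1) = (-8 - (-2)) / 2 = -6/2 = -3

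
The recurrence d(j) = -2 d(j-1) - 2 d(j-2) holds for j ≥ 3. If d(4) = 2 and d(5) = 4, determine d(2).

Rearranging, d(j-2) = (d(j) + 2 d(j-1)) / -2.
d(3) = (4 + 2*2) / -2 = 8/-2 = -4
d(2) = (2 + 2*(-4)) / -2 = -6/-2 = 3

3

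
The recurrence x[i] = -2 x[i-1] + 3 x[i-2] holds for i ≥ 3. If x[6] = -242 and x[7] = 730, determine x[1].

2

Rearranging, x[i-2] = (x[i] + 2 x[i-1]) / 3.
x[5] = (730 + 2(-242)) / 3 = 246/3 = 82
x[4] = (-242 + 2(82)) / 3 = -78/3 = -26
x[3] = (82 + 2(-26)) / 3 = 30/3 = 10
x[2] = (-26 + 2(10)) / 3 = -6/3 = -2
x[1] = (10 + 2(-2)) / 3 = 6/3 = 2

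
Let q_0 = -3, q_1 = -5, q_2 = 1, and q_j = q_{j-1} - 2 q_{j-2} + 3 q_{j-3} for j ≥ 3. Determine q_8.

-81

q_3 = 1 - 2*(-5) + 3*(-3) = 2
q_4 = 2 - 2*1 + 3*(-5) = -15
q_5 = (-15) - 2*2 + 3*1 = -16
q_6 = (-16) - 2*(-15) + 3*2 = 20
q_7 = 20 - 2*(-16) + 3*(-15) = 7
q_8 = 7 - 2*20 + 3*(-16) = -81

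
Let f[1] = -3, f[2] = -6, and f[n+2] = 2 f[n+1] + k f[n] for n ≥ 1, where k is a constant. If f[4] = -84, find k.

5

f[3] = -12 - 3k
f[4] = -24 - 12k
So -24 - 12k = -84, giving k = 5.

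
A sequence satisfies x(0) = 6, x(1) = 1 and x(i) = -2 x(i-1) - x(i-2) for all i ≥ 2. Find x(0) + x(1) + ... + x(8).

x(2) = -2·1 - 6 = -8
x(3) = -2·(-8) - 1 = 15
x(4) = -2·15 - (-8) = -22
x(5) = -2·(-22) - 15 = 29
x(6) = -2·29 - (-22) = -36
x(7) = -2·(-36) - 29 = 43
x(8) = -2·43 - (-36) = -50
Sum = 6 + 1 + (-8) + 15 + (-22) + 29 + (-36) + 43 + (-50) = -22

-22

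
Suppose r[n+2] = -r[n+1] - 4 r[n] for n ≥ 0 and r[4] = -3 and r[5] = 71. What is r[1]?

Rearranging, r[n-2] = (r[n] + r[n-1]) / -4.
r[3] = (71 + (-3)) / -4 = 68/-4 = -17
r[2] = (-3 + (-17)) / -4 = -20/-4 = 5
r[1] = (-17 + 5) / -4 = -12/-4 = 3

3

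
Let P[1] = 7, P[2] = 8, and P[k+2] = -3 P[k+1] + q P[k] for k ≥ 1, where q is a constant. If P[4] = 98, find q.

P[3] = -24 + 7q
P[4] = 72 - 13q
So 72 - 13q = 98, giving q = -2.

-2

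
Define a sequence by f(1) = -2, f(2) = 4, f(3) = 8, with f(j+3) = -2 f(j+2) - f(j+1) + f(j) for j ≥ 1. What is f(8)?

14

f(4) = -2·8 - 4 + (-2) = -22
f(5) = -2·(-22) - 8 + 4 = 40
f(6) = -2·40 - (-22) + 8 = -50
f(7) = -2·(-50) - 40 + (-22) = 38
f(8) = -2·38 - (-50) + 40 = 14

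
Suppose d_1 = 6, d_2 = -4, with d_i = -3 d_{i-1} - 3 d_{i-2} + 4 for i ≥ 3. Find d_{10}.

-578

d_3 = -3*(-4) - 3*6 + 4 = -2
d_4 = -3*(-2) - 3*(-4) + 4 = 22
d_5 = -3*22 - 3*(-2) + 4 = -56
d_6 = -3*(-56) - 3*22 + 4 = 106
d_7 = -3*106 - 3*(-56) + 4 = -146
d_8 = -3*(-146) - 3*106 + 4 = 124
d_9 = -3*124 - 3*(-146) + 4 = 70
d_{10} = -3*70 - 3*124 + 4 = -578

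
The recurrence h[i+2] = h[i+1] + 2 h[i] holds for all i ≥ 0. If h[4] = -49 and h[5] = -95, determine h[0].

-4

Rearranging, h[i-2] = (h[i] - h[i-1]) / 2.
h[3] = (-95 - (-49)) / 2 = -46/2 = -23
h[2] = (-49 - (-23)) / 2 = -26/2 = -13
h[1] = (-23 - (-13)) / 2 = -10/2 = -5
h[0] = (-13 - (-5)) / 2 = -8/2 = -4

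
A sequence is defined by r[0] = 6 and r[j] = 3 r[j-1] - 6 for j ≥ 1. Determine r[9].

r[1] = 3·6 - 6 = 12
r[2] = 3·12 - 6 = 30
r[3] = 3·30 - 6 = 84
r[4] = 3·84 - 6 = 246
r[5] = 3·246 - 6 = 732
r[6] = 3·732 - 6 = 2190
r[7] = 3·2190 - 6 = 6564
r[8] = 3·6564 - 6 = 19686
r[9] = 3·19686 - 6 = 59052

59052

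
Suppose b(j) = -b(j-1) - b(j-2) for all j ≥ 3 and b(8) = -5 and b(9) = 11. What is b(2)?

-5

Rearranging, b(j-2) = -(b(j) + b(j-1)).
b(7) = -(11 + (-5)) = -6
b(6) = -(-5 + (-6)) = 11
b(5) = -(-6 + 11) = -5
b(4) = -(11 + (-5)) = -6
b(3) = -(-5 + (-6)) = 11
b(2) = -(-6 + 11) = -5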